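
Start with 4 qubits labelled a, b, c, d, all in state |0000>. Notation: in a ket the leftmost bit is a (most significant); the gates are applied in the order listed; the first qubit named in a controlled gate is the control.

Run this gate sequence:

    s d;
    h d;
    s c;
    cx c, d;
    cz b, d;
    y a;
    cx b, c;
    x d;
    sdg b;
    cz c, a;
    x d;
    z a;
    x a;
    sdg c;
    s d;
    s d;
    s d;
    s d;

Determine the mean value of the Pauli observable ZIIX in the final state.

The observable ZIIX averages to 1. Key observation: steps 15-18 multiply out to the identity, so the circuit reduces to the remaining gates.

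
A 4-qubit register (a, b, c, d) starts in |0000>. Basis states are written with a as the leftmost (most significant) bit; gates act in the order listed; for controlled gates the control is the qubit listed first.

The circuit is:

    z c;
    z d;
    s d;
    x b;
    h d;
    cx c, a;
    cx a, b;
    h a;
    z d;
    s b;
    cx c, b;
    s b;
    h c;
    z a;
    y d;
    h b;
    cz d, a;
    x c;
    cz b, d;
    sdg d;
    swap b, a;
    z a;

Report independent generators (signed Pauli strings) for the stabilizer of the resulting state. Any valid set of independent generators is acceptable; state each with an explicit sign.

The stabilizer group can be generated by +XIIZ, -IXIZ, +IIXI, -ZZIY, among other valid generating sets.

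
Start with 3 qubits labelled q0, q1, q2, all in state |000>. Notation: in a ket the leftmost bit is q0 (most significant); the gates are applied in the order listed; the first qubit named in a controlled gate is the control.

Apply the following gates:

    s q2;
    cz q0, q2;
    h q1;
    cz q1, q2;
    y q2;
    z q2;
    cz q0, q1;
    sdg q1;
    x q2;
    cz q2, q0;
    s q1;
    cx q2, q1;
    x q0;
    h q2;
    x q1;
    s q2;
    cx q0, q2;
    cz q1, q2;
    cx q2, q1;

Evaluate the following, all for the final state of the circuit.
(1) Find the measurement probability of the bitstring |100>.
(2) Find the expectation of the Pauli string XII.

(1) The probability of measuring |100> is 1/4.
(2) In the final state, XII has expectation 0.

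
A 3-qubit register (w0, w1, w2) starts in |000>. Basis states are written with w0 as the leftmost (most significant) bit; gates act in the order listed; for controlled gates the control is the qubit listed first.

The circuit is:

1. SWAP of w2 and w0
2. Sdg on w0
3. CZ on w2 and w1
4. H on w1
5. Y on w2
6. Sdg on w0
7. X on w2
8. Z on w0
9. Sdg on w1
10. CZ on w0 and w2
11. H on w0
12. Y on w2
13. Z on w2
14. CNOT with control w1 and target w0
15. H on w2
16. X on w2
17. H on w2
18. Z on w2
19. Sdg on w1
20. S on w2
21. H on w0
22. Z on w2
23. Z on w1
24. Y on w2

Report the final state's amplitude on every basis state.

The final amplitudes are -sqrt(2)/2 on |000>, -sqrt(2)/2 on |010>, and 0 on every other basis state. Key observation: steps 15-18 multiply out to the identity, so the circuit reduces to the remaining gates.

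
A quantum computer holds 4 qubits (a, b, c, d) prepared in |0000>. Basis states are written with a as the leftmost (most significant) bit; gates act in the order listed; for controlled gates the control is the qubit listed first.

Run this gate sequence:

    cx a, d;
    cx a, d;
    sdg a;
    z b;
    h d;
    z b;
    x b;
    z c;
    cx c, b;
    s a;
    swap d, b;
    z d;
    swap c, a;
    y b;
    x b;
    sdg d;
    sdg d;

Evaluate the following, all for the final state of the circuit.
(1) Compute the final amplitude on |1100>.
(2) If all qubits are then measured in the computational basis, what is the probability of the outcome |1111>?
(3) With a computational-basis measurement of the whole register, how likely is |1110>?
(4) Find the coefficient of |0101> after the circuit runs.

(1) The final state's coefficient on |1100> equals 0. Key observation: steps 1-2 multiply out to the identity, so the circuit reduces to the remaining gates.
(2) The probability of measuring |1111> is 0.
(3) A full measurement returns |1110> with probability 0.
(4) |0101> carries amplitude -sqrt(2)*I/2 in the final state.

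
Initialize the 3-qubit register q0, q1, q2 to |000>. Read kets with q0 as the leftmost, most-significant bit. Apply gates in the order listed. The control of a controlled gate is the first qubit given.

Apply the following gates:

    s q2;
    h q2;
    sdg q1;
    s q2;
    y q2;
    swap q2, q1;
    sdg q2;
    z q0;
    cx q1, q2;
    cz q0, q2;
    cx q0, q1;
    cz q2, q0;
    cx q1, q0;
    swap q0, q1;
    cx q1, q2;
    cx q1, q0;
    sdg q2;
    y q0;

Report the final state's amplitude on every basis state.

The final amplitudes are sqrt(2)*I/2 on |100>, -sqrt(2)/2 on |110>, and 0 on every other basis state.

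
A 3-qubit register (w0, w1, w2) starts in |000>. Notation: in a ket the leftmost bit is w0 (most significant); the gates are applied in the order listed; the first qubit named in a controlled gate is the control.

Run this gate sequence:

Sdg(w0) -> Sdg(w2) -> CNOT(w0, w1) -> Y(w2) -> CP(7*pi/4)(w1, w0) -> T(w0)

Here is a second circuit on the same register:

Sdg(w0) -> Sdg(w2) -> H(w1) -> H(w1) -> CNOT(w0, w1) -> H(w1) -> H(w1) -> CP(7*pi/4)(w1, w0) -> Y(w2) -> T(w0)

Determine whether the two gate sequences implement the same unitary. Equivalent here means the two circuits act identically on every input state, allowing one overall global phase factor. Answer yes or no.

Yes — the two circuits implement the same unitary up to a global phase.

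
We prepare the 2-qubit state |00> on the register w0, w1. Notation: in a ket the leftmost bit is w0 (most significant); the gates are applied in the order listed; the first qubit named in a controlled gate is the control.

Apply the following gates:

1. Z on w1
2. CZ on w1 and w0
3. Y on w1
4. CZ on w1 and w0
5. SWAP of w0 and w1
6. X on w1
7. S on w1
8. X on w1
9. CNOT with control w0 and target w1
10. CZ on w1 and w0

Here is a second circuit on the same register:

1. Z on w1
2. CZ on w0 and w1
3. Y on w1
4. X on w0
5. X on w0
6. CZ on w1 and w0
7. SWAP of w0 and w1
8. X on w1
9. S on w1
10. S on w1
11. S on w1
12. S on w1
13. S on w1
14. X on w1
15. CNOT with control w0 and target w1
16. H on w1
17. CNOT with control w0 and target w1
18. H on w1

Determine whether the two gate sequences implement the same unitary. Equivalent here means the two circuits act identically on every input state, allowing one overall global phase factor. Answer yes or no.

Yes, they are equivalent — the unitaries differ by at most a global phase.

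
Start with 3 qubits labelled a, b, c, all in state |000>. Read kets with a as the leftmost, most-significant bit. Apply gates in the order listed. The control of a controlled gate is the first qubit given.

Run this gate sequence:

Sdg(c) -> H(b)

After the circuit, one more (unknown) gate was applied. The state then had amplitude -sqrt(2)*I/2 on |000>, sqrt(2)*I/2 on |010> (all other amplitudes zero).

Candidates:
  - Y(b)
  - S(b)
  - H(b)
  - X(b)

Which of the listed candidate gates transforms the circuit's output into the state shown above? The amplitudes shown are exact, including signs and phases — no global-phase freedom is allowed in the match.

The unique candidate consistent with the amplitudes is Y(b).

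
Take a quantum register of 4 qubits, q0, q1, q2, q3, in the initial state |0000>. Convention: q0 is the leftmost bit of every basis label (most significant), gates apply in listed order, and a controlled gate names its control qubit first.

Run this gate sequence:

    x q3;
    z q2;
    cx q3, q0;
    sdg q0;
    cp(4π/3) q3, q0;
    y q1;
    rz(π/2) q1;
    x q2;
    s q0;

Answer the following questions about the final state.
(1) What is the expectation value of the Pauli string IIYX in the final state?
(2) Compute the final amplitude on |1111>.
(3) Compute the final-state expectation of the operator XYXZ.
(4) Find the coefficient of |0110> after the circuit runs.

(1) In the final state, IIYX has expectation 0.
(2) |1111> carries amplitude exp(I*pi/12) in the final state.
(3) In the final state, XYXZ has expectation 0.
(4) The final state's coefficient on |0110> equals 0.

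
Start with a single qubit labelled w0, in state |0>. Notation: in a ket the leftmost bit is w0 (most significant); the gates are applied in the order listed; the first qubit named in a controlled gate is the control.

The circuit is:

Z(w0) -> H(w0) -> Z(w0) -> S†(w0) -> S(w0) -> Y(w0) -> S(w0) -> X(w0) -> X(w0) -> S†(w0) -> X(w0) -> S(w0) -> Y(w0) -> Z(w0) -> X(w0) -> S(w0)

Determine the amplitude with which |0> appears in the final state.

|0> carries amplitude sqrt(2)/2 in the final state.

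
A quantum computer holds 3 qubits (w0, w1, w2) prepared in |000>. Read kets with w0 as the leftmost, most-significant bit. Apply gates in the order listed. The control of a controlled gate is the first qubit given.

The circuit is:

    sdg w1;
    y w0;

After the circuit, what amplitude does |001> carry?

The amplitude on |001> is 0.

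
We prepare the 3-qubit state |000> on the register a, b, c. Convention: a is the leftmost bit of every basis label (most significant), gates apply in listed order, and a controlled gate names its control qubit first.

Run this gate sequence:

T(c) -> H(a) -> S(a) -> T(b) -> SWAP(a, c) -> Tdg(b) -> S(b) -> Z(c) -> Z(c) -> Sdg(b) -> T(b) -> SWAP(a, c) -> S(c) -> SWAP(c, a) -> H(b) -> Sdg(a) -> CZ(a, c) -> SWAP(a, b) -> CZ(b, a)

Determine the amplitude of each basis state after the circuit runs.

The final amplitudes are 1/2 on |000>, I/2 on |001>, 0 on |010>, 0 on |011>, 1/2 on |100>, I/2 on |101>, 0 on |110>, 0 on |111>. Key observation: steps 5-12 multiply out to the identity, so the circuit reduces to the remaining gates.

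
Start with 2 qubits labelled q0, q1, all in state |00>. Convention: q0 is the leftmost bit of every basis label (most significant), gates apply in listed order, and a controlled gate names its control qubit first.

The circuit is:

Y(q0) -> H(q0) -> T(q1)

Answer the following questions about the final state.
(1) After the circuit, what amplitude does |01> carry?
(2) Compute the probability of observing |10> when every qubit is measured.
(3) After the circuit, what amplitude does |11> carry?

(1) The amplitude on |01> is 0.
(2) Outcome |10> occurs with probability 1/2.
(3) The final state's coefficient on |11> equals 0.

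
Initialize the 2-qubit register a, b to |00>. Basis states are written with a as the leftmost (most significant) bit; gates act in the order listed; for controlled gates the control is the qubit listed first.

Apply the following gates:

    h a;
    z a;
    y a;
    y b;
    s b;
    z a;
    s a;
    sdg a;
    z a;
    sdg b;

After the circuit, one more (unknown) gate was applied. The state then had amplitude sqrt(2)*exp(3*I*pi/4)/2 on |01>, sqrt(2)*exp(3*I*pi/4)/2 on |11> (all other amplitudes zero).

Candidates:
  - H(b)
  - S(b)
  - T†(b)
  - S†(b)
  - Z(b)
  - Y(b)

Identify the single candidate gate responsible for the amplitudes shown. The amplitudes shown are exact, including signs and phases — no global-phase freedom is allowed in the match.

It was T†(b) that produced the state shown. Key observation: gates 5-10 undo each other exactly, leaving only the rest of the circuit to track.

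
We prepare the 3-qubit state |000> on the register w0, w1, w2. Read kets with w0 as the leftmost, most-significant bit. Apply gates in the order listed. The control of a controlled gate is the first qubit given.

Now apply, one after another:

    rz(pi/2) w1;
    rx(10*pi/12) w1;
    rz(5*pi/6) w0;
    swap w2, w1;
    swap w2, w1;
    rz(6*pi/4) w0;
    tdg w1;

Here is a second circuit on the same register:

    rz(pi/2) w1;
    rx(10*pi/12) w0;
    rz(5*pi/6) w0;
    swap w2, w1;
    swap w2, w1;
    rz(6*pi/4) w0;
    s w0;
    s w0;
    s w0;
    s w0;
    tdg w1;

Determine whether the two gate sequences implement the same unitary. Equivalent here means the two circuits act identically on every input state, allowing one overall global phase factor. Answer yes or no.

No, they are not equivalent — no single phase factor reconciles the two unitaries.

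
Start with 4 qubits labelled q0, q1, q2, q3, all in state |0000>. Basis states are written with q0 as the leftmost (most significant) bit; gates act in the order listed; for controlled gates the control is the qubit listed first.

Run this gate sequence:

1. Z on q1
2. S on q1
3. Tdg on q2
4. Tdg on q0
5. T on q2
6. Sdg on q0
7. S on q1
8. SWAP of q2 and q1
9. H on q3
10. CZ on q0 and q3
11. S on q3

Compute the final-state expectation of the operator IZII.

In the final state, IZII has expectation 1.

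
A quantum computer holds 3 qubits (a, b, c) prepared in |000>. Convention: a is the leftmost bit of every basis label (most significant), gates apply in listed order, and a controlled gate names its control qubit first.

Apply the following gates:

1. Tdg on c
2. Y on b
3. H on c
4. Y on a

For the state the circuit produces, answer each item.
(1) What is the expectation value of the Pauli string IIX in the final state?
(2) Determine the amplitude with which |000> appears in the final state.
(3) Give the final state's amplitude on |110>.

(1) The expectation value of IIX is 1.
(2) |000> carries amplitude 0 in the final state.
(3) The final state's coefficient on |110> equals -sqrt(2)/2.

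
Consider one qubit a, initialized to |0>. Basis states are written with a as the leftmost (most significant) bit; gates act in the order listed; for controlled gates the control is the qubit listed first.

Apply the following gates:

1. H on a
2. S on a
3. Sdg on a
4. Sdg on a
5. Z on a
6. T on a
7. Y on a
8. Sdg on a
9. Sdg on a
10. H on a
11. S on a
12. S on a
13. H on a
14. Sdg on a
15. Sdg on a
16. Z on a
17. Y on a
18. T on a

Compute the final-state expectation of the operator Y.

The observable Y averages to 1.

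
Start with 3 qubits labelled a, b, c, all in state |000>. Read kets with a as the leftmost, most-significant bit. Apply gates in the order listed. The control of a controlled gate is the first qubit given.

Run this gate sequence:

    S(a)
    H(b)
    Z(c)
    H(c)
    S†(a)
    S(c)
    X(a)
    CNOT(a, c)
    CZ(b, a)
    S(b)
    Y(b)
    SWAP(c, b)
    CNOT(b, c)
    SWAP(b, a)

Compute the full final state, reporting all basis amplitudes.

The final amplitudes are 0 on |000>, 0 on |001>, -I/2 on |010>, -1/2 on |011>, 0 on |100>, 0 on |101>, I/2 on |110>, -1/2 on |111>.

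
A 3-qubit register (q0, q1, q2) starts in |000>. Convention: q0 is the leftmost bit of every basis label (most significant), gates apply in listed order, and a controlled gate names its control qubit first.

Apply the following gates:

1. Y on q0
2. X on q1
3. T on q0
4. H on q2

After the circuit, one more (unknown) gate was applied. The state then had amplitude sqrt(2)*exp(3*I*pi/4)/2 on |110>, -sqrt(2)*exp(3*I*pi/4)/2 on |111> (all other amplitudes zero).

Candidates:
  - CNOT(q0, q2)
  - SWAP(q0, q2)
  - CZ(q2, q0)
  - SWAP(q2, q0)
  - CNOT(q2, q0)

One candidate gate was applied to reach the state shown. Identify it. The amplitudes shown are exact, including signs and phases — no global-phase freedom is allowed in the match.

The unique candidate consistent with the amplitudes is CZ(q2, q0).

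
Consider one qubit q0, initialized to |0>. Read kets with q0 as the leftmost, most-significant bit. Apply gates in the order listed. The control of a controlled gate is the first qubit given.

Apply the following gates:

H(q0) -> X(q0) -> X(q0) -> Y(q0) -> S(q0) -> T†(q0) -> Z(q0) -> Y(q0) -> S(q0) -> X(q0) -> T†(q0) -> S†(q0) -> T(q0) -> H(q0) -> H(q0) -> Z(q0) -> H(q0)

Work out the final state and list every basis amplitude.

The final amplitudes are -exp(3*I*pi/4)/2 + I/2 on |0>, exp(3*I*pi/4)/2 + I/2 on |1>.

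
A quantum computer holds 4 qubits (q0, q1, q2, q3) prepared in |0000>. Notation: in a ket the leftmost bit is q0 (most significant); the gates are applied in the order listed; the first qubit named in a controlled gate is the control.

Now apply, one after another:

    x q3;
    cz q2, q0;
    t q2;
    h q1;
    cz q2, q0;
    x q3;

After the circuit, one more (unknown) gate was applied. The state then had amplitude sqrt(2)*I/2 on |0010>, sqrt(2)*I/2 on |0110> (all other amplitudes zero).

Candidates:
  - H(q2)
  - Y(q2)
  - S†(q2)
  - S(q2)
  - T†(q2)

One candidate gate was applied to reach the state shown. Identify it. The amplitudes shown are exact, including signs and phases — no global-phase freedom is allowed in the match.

The applied gate was Y(q2).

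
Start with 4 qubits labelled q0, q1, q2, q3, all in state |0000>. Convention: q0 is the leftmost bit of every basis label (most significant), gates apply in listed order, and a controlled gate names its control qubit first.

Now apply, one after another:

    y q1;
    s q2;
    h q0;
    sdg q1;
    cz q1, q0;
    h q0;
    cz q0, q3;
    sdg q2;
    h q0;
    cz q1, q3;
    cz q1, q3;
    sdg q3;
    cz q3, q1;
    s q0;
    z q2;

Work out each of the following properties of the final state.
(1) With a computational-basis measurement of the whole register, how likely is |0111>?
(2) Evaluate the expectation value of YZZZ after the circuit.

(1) The probability of measuring |0111> is 0. Key observation: the block from step 10 through step 11 cancels to the identity and can be dropped.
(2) The expectation value of YZZZ is 1.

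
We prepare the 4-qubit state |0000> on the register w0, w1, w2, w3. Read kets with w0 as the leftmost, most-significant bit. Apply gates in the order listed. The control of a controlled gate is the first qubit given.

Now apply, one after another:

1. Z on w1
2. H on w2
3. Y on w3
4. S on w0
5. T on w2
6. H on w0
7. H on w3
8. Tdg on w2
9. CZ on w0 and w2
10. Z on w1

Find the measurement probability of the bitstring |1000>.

A full measurement returns |1000> with probability 1/8.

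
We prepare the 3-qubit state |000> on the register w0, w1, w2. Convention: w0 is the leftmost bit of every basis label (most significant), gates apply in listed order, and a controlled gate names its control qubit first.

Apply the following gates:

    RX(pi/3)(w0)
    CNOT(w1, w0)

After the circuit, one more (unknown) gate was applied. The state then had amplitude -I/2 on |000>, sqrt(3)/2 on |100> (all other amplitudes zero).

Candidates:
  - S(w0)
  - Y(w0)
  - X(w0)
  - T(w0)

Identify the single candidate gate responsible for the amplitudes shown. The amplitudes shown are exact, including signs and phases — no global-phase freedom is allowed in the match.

The unique candidate consistent with the amplitudes is X(w0).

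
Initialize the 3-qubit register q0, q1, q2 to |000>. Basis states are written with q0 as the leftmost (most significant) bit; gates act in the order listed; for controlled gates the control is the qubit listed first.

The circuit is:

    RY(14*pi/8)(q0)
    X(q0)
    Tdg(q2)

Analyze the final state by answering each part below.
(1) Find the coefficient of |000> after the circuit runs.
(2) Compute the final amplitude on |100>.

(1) The amplitude on |000> is sqrt(2 - sqrt(2))/2.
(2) The amplitude on |100> is -sqrt(sqrt(2) + 2)/2.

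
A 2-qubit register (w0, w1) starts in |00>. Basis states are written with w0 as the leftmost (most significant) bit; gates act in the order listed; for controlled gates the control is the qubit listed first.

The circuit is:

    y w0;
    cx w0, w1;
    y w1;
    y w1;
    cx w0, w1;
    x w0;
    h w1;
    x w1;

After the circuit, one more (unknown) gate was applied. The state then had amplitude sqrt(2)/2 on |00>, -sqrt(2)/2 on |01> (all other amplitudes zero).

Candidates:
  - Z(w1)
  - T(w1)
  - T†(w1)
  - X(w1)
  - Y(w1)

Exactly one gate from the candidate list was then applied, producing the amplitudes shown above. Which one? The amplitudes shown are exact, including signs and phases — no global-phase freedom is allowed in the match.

It was Y(w1) that produced the state shown.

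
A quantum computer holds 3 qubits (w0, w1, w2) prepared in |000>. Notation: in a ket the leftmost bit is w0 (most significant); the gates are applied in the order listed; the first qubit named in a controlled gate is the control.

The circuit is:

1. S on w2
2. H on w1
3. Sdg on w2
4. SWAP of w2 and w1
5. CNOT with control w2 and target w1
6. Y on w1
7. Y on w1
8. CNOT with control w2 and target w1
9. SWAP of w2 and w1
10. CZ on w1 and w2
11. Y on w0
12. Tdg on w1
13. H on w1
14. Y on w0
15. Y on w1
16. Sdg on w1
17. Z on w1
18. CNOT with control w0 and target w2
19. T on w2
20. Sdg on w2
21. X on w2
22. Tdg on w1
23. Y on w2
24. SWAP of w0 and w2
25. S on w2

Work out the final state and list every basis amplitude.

After the circuit, the state carries amplitude -1/2 - exp(3*I*pi/4)/2 on |000>, 1/2 + exp(I*pi/4)/2 on |010>, and 0 on every other basis state.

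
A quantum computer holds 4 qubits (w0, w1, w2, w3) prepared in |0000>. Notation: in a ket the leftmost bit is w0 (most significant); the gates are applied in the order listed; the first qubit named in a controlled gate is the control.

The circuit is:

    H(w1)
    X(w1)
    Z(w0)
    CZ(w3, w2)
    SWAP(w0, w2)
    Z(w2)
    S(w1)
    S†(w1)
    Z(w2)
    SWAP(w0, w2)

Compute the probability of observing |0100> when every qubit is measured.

Outcome |0100> occurs with probability 1/2. Key observation: steps 5-10 multiply out to the identity, so the circuit reduces to the remaining gates.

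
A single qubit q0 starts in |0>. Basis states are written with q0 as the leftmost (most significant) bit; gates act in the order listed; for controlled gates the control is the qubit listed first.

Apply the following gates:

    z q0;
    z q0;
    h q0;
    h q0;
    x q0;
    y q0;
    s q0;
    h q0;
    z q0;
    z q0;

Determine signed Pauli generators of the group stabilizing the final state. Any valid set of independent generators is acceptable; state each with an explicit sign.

The stabilizer group can be generated by +X, among other valid generating sets.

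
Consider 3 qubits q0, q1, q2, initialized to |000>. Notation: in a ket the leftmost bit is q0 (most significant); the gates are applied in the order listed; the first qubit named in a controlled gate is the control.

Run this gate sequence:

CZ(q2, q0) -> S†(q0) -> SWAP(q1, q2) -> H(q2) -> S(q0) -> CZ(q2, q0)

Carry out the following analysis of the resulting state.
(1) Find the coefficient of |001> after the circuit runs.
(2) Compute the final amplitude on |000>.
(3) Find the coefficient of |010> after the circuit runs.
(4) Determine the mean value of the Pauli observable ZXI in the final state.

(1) The final state's coefficient on |001> equals sqrt(2)/2.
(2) |000> carries amplitude sqrt(2)/2 in the final state.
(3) The amplitude on |010> is 0.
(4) In the final state, ZXI has expectation 0.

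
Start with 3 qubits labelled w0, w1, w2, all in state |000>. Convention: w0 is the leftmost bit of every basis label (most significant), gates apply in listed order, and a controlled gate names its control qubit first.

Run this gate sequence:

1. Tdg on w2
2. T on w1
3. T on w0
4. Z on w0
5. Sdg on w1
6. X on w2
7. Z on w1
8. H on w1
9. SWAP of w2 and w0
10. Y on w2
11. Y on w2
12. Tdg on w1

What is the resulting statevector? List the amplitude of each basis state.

The resulting statevector has amplitude sqrt(2)/2 on |100>, -sqrt(2)*exp(3*I*pi/4)/2 on |110>, and 0 on every other basis state.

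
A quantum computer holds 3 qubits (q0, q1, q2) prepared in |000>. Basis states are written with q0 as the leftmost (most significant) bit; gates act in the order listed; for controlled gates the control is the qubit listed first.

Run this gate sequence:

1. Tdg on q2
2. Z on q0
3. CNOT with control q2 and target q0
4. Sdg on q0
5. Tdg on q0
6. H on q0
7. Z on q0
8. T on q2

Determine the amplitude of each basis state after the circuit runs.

The resulting statevector has amplitude sqrt(2)/2 on |000>, -sqrt(2)/2 on |100>, and 0 on every other basis state.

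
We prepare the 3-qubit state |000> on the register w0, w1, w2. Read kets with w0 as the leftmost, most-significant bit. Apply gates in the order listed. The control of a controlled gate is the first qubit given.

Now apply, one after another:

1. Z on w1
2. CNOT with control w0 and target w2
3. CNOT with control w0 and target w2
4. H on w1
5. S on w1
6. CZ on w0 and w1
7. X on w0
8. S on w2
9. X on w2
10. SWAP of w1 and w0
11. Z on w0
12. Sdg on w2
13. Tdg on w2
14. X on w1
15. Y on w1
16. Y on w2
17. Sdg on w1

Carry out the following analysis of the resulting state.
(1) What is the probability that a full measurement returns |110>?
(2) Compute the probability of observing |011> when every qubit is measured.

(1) A full measurement returns |110> with probability 1/2.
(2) The probability of measuring |011> is 0.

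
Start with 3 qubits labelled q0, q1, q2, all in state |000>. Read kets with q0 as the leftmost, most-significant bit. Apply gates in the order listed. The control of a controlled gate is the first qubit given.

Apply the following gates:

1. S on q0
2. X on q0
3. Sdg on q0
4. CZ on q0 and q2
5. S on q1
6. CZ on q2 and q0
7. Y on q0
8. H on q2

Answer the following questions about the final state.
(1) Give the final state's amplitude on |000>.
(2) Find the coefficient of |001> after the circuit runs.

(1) The final state's coefficient on |000> equals -sqrt(2)/2.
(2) The final state's coefficient on |001> equals -sqrt(2)/2.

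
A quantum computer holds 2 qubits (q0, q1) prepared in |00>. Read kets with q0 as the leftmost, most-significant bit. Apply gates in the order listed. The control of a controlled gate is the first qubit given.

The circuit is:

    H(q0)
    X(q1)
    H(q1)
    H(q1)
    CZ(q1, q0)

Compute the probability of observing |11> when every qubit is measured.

Outcome |11> occurs with probability 1/2. Key observation: the block from step 3 through step 4 cancels to the identity and can be dropped.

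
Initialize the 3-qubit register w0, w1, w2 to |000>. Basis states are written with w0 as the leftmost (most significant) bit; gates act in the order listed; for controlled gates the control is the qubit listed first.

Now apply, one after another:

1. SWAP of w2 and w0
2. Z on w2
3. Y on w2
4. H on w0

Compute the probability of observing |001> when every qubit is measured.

The probability of measuring |001> is 1/2.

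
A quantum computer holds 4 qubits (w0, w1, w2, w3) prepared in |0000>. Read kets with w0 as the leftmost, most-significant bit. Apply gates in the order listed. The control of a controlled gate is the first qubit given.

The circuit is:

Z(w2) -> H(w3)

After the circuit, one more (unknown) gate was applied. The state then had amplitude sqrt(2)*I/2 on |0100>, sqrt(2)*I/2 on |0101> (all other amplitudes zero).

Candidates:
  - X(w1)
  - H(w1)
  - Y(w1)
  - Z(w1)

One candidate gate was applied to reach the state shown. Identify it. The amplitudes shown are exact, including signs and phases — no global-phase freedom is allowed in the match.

It was Y(w1) that produced the state shown.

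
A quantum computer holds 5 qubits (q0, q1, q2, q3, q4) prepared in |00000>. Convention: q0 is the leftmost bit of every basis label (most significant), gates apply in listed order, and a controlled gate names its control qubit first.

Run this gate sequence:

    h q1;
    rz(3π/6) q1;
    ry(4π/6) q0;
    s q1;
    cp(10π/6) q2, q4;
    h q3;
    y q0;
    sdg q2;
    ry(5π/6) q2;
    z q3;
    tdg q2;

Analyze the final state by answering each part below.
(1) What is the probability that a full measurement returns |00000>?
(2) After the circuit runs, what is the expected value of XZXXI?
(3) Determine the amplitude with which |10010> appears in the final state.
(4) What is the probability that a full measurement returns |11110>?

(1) A full measurement returns |00000> with probability 3/32 - 3*sqrt(3)/64.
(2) The observable XZXXI averages to 0.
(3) |10010> carries amplitude (-sqrt(6) + sqrt(2))*exp(I*pi/4)/16 in the final state.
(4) The probability of measuring |11110> is sqrt(3)/64 + 1/32.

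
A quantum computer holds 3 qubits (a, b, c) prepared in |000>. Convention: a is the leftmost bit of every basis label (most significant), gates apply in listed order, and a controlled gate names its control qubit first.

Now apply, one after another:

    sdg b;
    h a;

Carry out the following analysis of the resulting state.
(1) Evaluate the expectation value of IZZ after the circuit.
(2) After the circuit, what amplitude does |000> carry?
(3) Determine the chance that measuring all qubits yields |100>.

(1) The expectation value of IZZ is 1.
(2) The final state's coefficient on |000> equals sqrt(2)/2.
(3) A full measurement returns |100> with probability 1/2.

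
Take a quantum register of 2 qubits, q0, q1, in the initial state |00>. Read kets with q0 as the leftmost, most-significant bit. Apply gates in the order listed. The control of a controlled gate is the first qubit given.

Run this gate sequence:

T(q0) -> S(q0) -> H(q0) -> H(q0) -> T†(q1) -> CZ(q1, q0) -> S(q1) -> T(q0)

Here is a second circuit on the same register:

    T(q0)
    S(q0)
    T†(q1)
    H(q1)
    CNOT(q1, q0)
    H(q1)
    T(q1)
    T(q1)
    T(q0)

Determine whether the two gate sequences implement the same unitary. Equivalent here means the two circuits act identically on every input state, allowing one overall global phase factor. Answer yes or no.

No — the two circuits implement different unitaries, even allowing a global phase.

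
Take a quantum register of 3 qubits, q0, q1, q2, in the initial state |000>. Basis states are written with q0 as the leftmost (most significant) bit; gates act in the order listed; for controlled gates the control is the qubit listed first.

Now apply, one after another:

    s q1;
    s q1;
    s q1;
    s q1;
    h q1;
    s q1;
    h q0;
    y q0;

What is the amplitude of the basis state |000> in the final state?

The amplitude on |000> is -I/2. Key observation: the block from step 1 through step 4 cancels to the identity and can be dropped.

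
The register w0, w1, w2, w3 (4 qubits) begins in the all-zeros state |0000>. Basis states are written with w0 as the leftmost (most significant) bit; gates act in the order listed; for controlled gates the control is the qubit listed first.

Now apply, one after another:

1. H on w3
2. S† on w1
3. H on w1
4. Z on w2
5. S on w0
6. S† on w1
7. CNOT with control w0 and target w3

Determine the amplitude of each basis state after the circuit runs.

The resulting statevector has amplitude 1/2 on |0000>, 1/2 on |0001>, -I/2 on |0100>, -I/2 on |0101>, and 0 on every other basis state.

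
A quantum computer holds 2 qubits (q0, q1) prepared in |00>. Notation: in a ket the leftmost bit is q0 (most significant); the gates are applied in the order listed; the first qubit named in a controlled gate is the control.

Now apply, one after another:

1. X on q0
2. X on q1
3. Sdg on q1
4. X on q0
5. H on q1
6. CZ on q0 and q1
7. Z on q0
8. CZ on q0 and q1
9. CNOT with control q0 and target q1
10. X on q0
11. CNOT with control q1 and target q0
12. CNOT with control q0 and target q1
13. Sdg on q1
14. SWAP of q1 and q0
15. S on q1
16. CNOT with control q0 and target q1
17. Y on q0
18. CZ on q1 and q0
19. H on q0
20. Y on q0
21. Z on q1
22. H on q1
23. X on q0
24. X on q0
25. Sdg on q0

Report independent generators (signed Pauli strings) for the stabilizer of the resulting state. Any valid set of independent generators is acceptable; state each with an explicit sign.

The stabilizer group can be generated by +YI, +IY, among other valid generating sets.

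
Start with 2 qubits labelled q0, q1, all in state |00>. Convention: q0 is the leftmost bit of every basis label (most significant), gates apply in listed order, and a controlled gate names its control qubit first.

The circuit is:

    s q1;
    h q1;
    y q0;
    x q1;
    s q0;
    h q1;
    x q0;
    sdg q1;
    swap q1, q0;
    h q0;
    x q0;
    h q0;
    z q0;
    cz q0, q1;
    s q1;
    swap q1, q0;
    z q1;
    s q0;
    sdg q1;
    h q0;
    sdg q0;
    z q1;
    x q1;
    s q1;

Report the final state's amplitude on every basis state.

The final amplitudes are 0 on |00>, -sqrt(2)*I/2 on |01>, 0 on |10>, -sqrt(2)/2 on |11>. Key observation: gates 10-13 undo each other exactly, leaving only the rest of the circuit to track.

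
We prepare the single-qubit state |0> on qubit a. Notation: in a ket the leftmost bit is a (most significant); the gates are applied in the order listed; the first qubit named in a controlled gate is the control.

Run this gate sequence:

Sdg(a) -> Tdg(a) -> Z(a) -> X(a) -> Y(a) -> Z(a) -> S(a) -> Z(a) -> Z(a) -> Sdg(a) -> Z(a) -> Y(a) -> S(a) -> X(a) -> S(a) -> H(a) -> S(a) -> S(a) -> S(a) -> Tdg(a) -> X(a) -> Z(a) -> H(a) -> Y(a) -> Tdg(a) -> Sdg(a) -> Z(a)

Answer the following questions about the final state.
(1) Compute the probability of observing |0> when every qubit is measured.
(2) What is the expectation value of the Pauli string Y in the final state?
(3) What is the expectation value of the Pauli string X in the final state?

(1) Outcome |0> occurs with probability 1/2 - sqrt(2)/4. Key observation: gates 5-12 undo each other exactly, leaving only the rest of the circuit to track.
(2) In the final state, Y has expectation 1/2.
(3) In the final state, X has expectation -1/2.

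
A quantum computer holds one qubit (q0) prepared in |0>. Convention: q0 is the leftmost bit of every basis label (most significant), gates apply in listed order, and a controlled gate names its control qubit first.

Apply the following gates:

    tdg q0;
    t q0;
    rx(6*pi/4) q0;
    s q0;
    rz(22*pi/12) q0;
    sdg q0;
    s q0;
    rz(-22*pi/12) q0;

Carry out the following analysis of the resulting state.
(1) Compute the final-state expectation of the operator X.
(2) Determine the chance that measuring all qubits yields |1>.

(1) In the final state, X has expectation -1. Key observation: gates 5-8 undo each other exactly, leaving only the rest of the circuit to track.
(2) The probability of measuring |1> is 1/2.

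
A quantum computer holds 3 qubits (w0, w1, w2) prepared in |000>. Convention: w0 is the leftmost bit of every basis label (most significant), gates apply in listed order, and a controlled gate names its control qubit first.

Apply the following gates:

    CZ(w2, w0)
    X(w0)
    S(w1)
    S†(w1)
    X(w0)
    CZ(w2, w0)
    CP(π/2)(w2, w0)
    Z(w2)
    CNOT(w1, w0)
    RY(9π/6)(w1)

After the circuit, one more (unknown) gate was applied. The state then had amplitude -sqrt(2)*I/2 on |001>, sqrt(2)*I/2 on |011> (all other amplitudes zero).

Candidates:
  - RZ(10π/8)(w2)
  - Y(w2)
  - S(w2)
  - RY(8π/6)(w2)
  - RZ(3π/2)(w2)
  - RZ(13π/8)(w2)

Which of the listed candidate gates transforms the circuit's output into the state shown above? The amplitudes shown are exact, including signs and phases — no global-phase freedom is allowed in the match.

It was Y(w2) that produced the state shown. Key observation: steps 1-6 multiply out to the identity, so the circuit reduces to the remaining gates.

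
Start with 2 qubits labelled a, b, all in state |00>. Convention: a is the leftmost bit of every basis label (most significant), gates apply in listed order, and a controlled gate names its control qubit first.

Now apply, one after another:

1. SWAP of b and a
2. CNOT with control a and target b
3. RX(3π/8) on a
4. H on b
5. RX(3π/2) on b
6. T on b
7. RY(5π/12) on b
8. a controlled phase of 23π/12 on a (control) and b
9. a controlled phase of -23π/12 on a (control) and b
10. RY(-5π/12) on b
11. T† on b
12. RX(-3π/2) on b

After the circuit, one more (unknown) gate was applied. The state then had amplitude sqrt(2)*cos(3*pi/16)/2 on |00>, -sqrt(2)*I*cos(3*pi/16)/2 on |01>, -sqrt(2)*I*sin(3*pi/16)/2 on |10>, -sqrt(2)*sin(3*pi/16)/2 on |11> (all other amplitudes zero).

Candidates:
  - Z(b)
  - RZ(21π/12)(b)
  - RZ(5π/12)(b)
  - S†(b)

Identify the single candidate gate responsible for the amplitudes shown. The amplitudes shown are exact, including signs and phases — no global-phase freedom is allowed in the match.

It was S†(b) that produced the state shown. Key observation: the block from step 5 through step 12 cancels to the identity and can be dropped.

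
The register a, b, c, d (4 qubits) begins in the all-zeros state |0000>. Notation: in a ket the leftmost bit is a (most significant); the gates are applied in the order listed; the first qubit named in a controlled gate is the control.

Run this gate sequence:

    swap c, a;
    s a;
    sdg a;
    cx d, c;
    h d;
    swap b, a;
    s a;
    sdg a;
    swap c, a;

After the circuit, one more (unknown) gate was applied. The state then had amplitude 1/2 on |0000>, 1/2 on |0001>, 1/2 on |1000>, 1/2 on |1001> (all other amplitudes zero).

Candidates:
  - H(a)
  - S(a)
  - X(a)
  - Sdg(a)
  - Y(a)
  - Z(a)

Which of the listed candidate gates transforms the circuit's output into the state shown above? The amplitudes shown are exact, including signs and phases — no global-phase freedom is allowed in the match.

It was H(a) that produced the state shown.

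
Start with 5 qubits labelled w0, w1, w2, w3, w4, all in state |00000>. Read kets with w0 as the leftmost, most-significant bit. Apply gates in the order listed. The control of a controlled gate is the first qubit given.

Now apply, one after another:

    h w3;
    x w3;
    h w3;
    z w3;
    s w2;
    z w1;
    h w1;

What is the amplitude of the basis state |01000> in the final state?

The amplitude on |01000> is sqrt(2)/2. Key observation: gates 1-4 undo each other exactly, leaving only the rest of the circuit to track.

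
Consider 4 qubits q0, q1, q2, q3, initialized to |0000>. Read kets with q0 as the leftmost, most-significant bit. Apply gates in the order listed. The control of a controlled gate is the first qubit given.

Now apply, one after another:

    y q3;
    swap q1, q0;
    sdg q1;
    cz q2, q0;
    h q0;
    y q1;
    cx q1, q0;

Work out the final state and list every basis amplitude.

The final amplitudes are -sqrt(2)/2 on |0101>, -sqrt(2)/2 on |1101>, and 0 on every other basis state.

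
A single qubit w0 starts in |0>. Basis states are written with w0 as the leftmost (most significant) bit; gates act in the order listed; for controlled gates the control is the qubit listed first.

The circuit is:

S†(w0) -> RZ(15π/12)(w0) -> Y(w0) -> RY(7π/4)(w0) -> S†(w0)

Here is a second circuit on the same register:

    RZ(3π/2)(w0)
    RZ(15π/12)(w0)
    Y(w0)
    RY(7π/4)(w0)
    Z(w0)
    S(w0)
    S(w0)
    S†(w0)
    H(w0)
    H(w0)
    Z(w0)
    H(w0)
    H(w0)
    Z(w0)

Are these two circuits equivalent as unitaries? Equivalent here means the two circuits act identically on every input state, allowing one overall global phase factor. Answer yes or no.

Yes, they are equivalent — the unitaries differ by at most a global phase.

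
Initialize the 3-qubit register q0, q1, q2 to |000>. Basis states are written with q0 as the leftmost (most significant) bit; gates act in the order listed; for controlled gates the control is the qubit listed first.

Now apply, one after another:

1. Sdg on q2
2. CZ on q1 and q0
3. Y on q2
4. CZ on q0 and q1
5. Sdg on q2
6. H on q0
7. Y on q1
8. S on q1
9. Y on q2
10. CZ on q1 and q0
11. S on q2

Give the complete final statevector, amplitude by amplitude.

The resulting statevector has amplitude sqrt(2)*I/2 on |010>, -sqrt(2)*I/2 on |110>, and 0 on every other basis state.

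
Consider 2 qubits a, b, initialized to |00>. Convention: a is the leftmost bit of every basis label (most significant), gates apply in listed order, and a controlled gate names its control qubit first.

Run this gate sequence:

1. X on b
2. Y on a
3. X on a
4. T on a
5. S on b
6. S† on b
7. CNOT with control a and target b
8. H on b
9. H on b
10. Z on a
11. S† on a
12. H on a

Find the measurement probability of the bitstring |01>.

A full measurement returns |01> with probability 1/2.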